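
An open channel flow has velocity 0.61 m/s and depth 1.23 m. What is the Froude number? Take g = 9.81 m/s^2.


The Froude number is defined as Fr = V / sqrt(g*y).
g*y = 9.81 * 1.23 = 12.0663.
sqrt(g*y) = sqrt(12.0663) = 3.4737.
Fr = 0.61 / 3.4737 = 0.1756.

0.1756


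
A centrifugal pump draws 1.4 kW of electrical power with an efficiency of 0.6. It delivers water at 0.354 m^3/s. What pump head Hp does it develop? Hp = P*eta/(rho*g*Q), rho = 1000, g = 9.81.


Pump head formula: Hp = P * eta / (rho * g * Q).
Numerator: P * eta = 1.4 * 1000 * 0.6 = 840.0 W.
Denominator: rho * g * Q = 1000 * 9.81 * 0.354 = 3472.74.
Hp = 840.0 / 3472.74 = 0.24 m.

0.24


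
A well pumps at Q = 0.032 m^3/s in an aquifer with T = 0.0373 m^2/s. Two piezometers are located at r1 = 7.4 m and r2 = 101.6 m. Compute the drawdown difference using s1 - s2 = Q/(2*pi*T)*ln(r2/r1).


Thiem equation: s1 - s2 = Q/(2*pi*T) * ln(r2/r1).
ln(r2/r1) = ln(101.6/7.4) = 2.6196.
Q/(2*pi*T) = 0.032 / (2*pi*0.0373) = 0.032 / 0.2344 = 0.1365.
s1 - s2 = 0.1365 * 2.6196 = 0.3577 m.

0.3577


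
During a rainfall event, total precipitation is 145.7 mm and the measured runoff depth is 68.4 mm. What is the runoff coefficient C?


The runoff coefficient C = runoff depth / rainfall depth.
C = 68.4 / 145.7
  = 0.4695.

0.4695


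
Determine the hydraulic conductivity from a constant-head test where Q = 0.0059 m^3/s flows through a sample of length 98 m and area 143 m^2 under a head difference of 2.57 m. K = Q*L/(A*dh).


From K = Q*L / (A*dh):
Numerator: Q*L = 0.0059 * 98 = 0.5782.
Denominator: A*dh = 143 * 2.57 = 367.51.
K = 0.5782 / 367.51 = 0.001573 m/s.

0.001573


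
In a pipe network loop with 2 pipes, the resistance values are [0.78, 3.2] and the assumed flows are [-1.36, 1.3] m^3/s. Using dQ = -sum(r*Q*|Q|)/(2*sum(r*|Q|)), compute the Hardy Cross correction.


Numerator terms (r*Q*|Q|): 0.78*-1.36*|-1.36| = -1.4427; 3.2*1.3*|1.3| = 5.408.
Sum of numerator = 3.9653.
Denominator terms (r*|Q|): 0.78*|-1.36| = 1.0608; 3.2*|1.3| = 4.16.
2 * sum of denominator = 2 * 5.2208 = 10.4416.
dQ = -3.9653 / 10.4416 = -0.3798 m^3/s.

-0.3798


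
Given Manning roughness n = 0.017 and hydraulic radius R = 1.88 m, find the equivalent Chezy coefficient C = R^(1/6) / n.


The Chezy coefficient relates to Manning's n through C = R^(1/6) / n.
R^(1/6) = 1.88^(1/6) = 1.110946.
C = 1.110946 / 0.017 = 65.35 m^(1/2)/s.

65.35


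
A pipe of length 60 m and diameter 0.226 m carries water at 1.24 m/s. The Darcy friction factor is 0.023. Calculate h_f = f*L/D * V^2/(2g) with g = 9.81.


Darcy-Weisbach equation: h_f = f * (L/D) * V^2/(2g).
f * L/D = 0.023 * 60/0.226 = 6.1062.
V^2/(2g) = 1.24^2 / (2*9.81) = 1.5376 / 19.62 = 0.0784 m.
h_f = 6.1062 * 0.0784 = 0.479 m.

0.479


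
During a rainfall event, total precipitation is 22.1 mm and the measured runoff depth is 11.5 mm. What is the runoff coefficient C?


The runoff coefficient C = runoff depth / rainfall depth.
C = 11.5 / 22.1
  = 0.5204.

0.5204


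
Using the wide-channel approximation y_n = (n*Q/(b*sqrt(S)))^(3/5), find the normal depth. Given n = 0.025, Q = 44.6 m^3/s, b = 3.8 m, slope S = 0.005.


We use the wide-channel approximation y_n = (n*Q/(b*sqrt(S)))^(3/5).
sqrt(S) = sqrt(0.005) = 0.070711.
Numerator: n*Q = 0.025 * 44.6 = 1.115.
Denominator: b*sqrt(S) = 3.8 * 0.070711 = 0.268702.
arg = 4.1496.
y_n = 4.1496^(3/5) = 2.3486 m.

2.3486


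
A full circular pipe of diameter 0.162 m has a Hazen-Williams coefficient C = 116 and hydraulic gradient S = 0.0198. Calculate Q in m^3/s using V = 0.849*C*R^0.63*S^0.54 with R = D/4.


For a full circular pipe, R = D/4 = 0.162/4 = 0.0405 m.
V = 0.849 * 116 * 0.0405^0.63 * 0.0198^0.54
  = 0.849 * 116 * 0.132647 * 0.120282
  = 1.5713 m/s.
Pipe area A = pi*D^2/4 = pi*0.162^2/4 = 0.0206 m^2.
Q = A * V = 0.0206 * 1.5713 = 0.0324 m^3/s.

0.0324


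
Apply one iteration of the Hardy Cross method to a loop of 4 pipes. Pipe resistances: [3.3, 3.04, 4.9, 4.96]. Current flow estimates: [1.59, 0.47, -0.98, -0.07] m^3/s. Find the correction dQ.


Numerator terms (r*Q*|Q|): 3.3*1.59*|1.59| = 8.3427; 3.04*0.47*|0.47| = 0.6715; 4.9*-0.98*|-0.98| = -4.706; 4.96*-0.07*|-0.07| = -0.0243.
Sum of numerator = 4.284.
Denominator terms (r*|Q|): 3.3*|1.59| = 5.247; 3.04*|0.47| = 1.4288; 4.9*|-0.98| = 4.802; 4.96*|-0.07| = 0.3472.
2 * sum of denominator = 2 * 11.825 = 23.65.
dQ = -4.284 / 23.65 = -0.1811 m^3/s.

-0.1811


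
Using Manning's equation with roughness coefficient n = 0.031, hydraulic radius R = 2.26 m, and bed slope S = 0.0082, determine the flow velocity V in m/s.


Manning's equation gives V = (1/n) * R^(2/3) * S^(1/2).
First, compute R^(2/3) = 2.26^(2/3) = 1.7222.
Next, S^(1/2) = 0.0082^(1/2) = 0.090554.
Then 1/n = 1/0.031 = 32.26.
V = 32.26 * 1.7222 * 0.090554 = 5.0306 m/s.

5.0306


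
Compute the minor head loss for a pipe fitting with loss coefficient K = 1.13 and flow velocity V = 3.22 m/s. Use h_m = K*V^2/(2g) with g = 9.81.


Minor loss formula: h_m = K * V^2/(2g).
V^2 = 3.22^2 = 10.3684.
V^2/(2g) = 10.3684 / 19.62 = 0.5285 m.
h_m = 1.13 * 0.5285 = 0.5972 m.

0.5972


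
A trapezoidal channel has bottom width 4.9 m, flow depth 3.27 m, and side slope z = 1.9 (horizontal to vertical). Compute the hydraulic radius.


For a trapezoidal section with side slope z:
A = (b + z*y)*y = (4.9 + 1.9*3.27)*3.27 = 36.34 m^2.
P = b + 2*y*sqrt(1 + z^2) = 4.9 + 2*3.27*sqrt(1 + 1.9^2) = 18.942 m.
R = A/P = 36.34 / 18.942 = 1.9185 m.

1.9185


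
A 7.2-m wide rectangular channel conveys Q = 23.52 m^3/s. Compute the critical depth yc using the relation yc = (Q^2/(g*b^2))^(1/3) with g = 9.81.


Using yc = (Q^2 / (g * b^2))^(1/3):
Q^2 = 23.52^2 = 553.19.
g * b^2 = 9.81 * 7.2^2 = 9.81 * 51.84 = 508.55.
Q^2 / (g*b^2) = 553.19 / 508.55 = 1.0878.
yc = 1.0878^(1/3) = 1.0284 m.

1.0284


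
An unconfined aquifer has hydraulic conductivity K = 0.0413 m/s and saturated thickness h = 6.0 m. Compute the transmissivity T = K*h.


Transmissivity is defined as T = K * h.
T = 0.0413 * 6.0
  = 0.2478 m^2/s.

0.2478


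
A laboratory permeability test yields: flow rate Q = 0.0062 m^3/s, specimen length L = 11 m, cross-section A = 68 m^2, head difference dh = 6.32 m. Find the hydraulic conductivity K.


From K = Q*L / (A*dh):
Numerator: Q*L = 0.0062 * 11 = 0.0682.
Denominator: A*dh = 68 * 6.32 = 429.76.
K = 0.0682 / 429.76 = 0.000159 m/s.

0.000159


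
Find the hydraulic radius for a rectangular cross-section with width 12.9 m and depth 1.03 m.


For a rectangular section:
Flow area A = b * y = 12.9 * 1.03 = 13.29 m^2.
Wetted perimeter P = b + 2y = 12.9 + 2*1.03 = 14.96 m.
Hydraulic radius R = A/P = 13.29 / 14.96 = 0.8882 m.

0.8882


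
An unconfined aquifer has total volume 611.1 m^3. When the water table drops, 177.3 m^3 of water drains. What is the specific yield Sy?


Specific yield Sy = Volume drained / Total volume.
Sy = 177.3 / 611.1
   = 0.2901.

0.2901


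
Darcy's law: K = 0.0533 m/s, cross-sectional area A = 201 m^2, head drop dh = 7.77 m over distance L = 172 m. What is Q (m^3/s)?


Darcy's law: Q = K * A * i, where i = dh/L.
Hydraulic gradient i = 7.77 / 172 = 0.045174.
Q = 0.0533 * 201 * 0.045174
  = 0.484 m^3/s.

0.484


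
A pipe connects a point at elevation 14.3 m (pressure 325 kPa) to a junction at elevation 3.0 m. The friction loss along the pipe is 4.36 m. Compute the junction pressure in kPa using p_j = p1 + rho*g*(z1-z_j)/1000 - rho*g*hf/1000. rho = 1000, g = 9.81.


Junction pressure: p_j = p1 + rho*g*(z1 - z_j)/1000 - rho*g*hf/1000.
Elevation term = 1000*9.81*(14.3 - 3.0)/1000 = 110.853 kPa.
Friction term = 1000*9.81*4.36/1000 = 42.772 kPa.
p_j = 325 + 110.853 - 42.772 = 393.08 kPa.

393.08


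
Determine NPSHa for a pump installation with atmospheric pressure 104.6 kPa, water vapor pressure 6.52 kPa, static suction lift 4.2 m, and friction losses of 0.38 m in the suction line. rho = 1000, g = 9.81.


NPSHa = p_atm/(rho*g) - z_s - hf_s - p_vap/(rho*g).
p_atm/(rho*g) = 104.6*1000 / (1000*9.81) = 10.663 m.
p_vap/(rho*g) = 6.52*1000 / (1000*9.81) = 0.665 m.
NPSHa = 10.663 - 4.2 - 0.38 - 0.665
      = 5.42 m.

5.42


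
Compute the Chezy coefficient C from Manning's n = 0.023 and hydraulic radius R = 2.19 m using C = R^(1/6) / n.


The Chezy coefficient relates to Manning's n through C = R^(1/6) / n.
R^(1/6) = 2.19^(1/6) = 1.139569.
C = 1.139569 / 0.023 = 49.55 m^(1/2)/s.

49.55


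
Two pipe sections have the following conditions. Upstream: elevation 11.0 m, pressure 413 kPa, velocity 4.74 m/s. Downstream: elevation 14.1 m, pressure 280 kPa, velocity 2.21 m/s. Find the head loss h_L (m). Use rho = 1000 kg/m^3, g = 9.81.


Total head at each section: H = z + p/(rho*g) + V^2/(2g).
H1 = 11.0 + 413*1000/(1000*9.81) + 4.74^2/(2*9.81)
   = 11.0 + 42.1 + 1.1451
   = 54.245 m.
H2 = 14.1 + 280*1000/(1000*9.81) + 2.21^2/(2*9.81)
   = 14.1 + 28.542 + 0.2489
   = 42.891 m.
h_L = H1 - H2 = 54.245 - 42.891 = 11.354 m.

11.354


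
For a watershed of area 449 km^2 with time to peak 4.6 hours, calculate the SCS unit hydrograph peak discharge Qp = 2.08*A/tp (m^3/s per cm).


SCS formula: Qp = 2.08 * A / tp.
Qp = 2.08 * 449 / 4.6
   = 933.92 / 4.6
   = 203.03 m^3/s per cm.

203.03


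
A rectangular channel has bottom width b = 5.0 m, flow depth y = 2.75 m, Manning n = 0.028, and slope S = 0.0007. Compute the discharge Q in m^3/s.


For a rectangular channel, the cross-sectional area A = b * y = 5.0 * 2.75 = 13.75 m^2.
The wetted perimeter P = b + 2y = 5.0 + 2*2.75 = 10.5 m.
Hydraulic radius R = A/P = 13.75/10.5 = 1.3095 m.
Velocity V = (1/n)*R^(2/3)*S^(1/2) = (1/0.028)*1.3095^(2/3)*0.0007^(1/2) = 1.131 m/s.
Discharge Q = A * V = 13.75 * 1.131 = 15.551 m^3/s.

15.551


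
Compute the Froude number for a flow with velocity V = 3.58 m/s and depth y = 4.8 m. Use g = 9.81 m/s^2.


The Froude number is defined as Fr = V / sqrt(g*y).
g*y = 9.81 * 4.8 = 47.088.
sqrt(g*y) = sqrt(47.088) = 6.8621.
Fr = 3.58 / 6.8621 = 0.5217.

0.5217


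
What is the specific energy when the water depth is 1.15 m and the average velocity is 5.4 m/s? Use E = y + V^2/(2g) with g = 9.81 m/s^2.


Specific energy E = y + V^2/(2g).
Velocity head = V^2/(2g) = 5.4^2 / (2*9.81) = 29.16 / 19.62 = 1.4862 m.
E = 1.15 + 1.4862 = 2.6362 m.

2.6362


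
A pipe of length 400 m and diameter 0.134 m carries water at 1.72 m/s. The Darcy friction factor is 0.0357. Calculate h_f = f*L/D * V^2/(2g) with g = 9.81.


Darcy-Weisbach equation: h_f = f * (L/D) * V^2/(2g).
f * L/D = 0.0357 * 400/0.134 = 106.5672.
V^2/(2g) = 1.72^2 / (2*9.81) = 2.9584 / 19.62 = 0.1508 m.
h_f = 106.5672 * 0.1508 = 16.069 m.

16.069


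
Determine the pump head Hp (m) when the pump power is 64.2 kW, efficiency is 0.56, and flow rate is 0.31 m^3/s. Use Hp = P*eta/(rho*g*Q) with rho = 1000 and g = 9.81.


Pump head formula: Hp = P * eta / (rho * g * Q).
Numerator: P * eta = 64.2 * 1000 * 0.56 = 35952.0 W.
Denominator: rho * g * Q = 1000 * 9.81 * 0.31 = 3041.1.
Hp = 35952.0 / 3041.1 = 11.82 m.

11.82


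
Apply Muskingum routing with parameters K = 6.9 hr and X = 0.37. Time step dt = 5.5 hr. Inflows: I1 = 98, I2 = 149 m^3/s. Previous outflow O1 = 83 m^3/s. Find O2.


Muskingum coefficients:
denom = 2*K*(1-X) + dt = 2*6.9*(1-0.37) + 5.5 = 14.194.
C0 = (dt - 2*K*X)/denom = (5.5 - 2*6.9*0.37)/14.194 = 0.0278.
C1 = (dt + 2*K*X)/denom = (5.5 + 2*6.9*0.37)/14.194 = 0.7472.
C2 = (2*K*(1-X) - dt)/denom = 0.225.
O2 = C0*I2 + C1*I1 + C2*O1
   = 0.0278*149 + 0.7472*98 + 0.225*83
   = 96.04 m^3/s.

96.04


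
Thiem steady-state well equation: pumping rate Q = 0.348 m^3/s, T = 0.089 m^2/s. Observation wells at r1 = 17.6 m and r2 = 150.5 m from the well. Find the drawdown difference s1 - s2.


Thiem equation: s1 - s2 = Q/(2*pi*T) * ln(r2/r1).
ln(r2/r1) = ln(150.5/17.6) = 2.1461.
Q/(2*pi*T) = 0.348 / (2*pi*0.089) = 0.348 / 0.5592 = 0.6223.
s1 - s2 = 0.6223 * 2.1461 = 1.3355 m.

1.3355


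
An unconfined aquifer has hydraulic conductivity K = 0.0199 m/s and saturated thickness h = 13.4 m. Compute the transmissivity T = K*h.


Transmissivity is defined as T = K * h.
T = 0.0199 * 13.4
  = 0.2667 m^2/s.

0.2667


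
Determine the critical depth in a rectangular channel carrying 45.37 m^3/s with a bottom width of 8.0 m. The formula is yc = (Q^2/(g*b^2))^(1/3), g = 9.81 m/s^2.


Using yc = (Q^2 / (g * b^2))^(1/3):
Q^2 = 45.37^2 = 2058.44.
g * b^2 = 9.81 * 8.0^2 = 9.81 * 64.0 = 627.84.
Q^2 / (g*b^2) = 2058.44 / 627.84 = 3.2786.
yc = 3.2786^(1/3) = 1.4856 m.

1.4856


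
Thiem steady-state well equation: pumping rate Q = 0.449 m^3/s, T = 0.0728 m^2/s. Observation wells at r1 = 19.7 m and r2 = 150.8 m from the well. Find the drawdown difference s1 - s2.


Thiem equation: s1 - s2 = Q/(2*pi*T) * ln(r2/r1).
ln(r2/r1) = ln(150.8/19.7) = 2.0353.
Q/(2*pi*T) = 0.449 / (2*pi*0.0728) = 0.449 / 0.4574 = 0.9816.
s1 - s2 = 0.9816 * 2.0353 = 1.9979 m.

1.9979


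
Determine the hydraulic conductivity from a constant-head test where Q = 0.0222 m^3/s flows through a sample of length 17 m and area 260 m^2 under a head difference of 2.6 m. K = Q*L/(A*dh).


From K = Q*L / (A*dh):
Numerator: Q*L = 0.0222 * 17 = 0.3774.
Denominator: A*dh = 260 * 2.6 = 676.0.
K = 0.3774 / 676.0 = 0.000558 m/s.

0.000558


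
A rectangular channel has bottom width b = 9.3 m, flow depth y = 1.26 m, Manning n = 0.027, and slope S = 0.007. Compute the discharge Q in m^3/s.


For a rectangular channel, the cross-sectional area A = b * y = 9.3 * 1.26 = 11.72 m^2.
The wetted perimeter P = b + 2y = 9.3 + 2*1.26 = 11.82 m.
Hydraulic radius R = A/P = 11.72/11.82 = 0.9914 m.
Velocity V = (1/n)*R^(2/3)*S^(1/2) = (1/0.027)*0.9914^(2/3)*0.007^(1/2) = 3.0809 m/s.
Discharge Q = A * V = 11.72 * 3.0809 = 36.102 m^3/s.

36.102


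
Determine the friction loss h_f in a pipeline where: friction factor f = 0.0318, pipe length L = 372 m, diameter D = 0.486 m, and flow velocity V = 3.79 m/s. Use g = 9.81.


Darcy-Weisbach equation: h_f = f * (L/D) * V^2/(2g).
f * L/D = 0.0318 * 372/0.486 = 24.3407.
V^2/(2g) = 3.79^2 / (2*9.81) = 14.3641 / 19.62 = 0.7321 m.
h_f = 24.3407 * 0.7321 = 17.82 m.

17.82


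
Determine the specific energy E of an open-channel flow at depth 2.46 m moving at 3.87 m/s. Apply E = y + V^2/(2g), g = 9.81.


Specific energy E = y + V^2/(2g).
Velocity head = V^2/(2g) = 3.87^2 / (2*9.81) = 14.9769 / 19.62 = 0.7633 m.
E = 2.46 + 0.7633 = 3.2233 m.

3.2233


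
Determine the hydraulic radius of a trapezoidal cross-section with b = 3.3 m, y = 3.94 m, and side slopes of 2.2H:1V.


For a trapezoidal section with side slope z:
A = (b + z*y)*y = (3.3 + 2.2*3.94)*3.94 = 47.154 m^2.
P = b + 2*y*sqrt(1 + z^2) = 3.3 + 2*3.94*sqrt(1 + 2.2^2) = 22.343 m.
R = A/P = 47.154 / 22.343 = 2.1105 m.

2.1105


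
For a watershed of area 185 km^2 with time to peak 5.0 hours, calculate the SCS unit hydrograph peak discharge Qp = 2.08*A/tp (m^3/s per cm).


SCS formula: Qp = 2.08 * A / tp.
Qp = 2.08 * 185 / 5.0
   = 384.8 / 5.0
   = 76.96 m^3/s per cm.

76.96


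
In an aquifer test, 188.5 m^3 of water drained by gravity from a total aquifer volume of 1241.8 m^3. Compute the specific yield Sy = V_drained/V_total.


Specific yield Sy = Volume drained / Total volume.
Sy = 188.5 / 1241.8
   = 0.1518.

0.1518


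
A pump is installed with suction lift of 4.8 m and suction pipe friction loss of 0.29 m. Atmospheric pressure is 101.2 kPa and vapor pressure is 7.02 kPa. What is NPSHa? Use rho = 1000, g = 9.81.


NPSHa = p_atm/(rho*g) - z_s - hf_s - p_vap/(rho*g).
p_atm/(rho*g) = 101.2*1000 / (1000*9.81) = 10.316 m.
p_vap/(rho*g) = 7.02*1000 / (1000*9.81) = 0.716 m.
NPSHa = 10.316 - 4.8 - 0.29 - 0.716
      = 4.51 m.

4.51


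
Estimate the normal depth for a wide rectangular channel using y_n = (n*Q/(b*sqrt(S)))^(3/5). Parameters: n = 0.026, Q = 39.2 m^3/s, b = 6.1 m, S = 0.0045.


We use the wide-channel approximation y_n = (n*Q/(b*sqrt(S)))^(3/5).
sqrt(S) = sqrt(0.0045) = 0.067082.
Numerator: n*Q = 0.026 * 39.2 = 1.0192.
Denominator: b*sqrt(S) = 6.1 * 0.067082 = 0.4092.
arg = 2.4907.
y_n = 2.4907^(3/5) = 1.729 m.

1.729


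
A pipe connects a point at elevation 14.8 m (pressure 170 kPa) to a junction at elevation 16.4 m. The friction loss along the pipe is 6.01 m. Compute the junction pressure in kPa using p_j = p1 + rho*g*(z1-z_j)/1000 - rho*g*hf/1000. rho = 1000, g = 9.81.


Junction pressure: p_j = p1 + rho*g*(z1 - z_j)/1000 - rho*g*hf/1000.
Elevation term = 1000*9.81*(14.8 - 16.4)/1000 = -15.696 kPa.
Friction term = 1000*9.81*6.01/1000 = 58.958 kPa.
p_j = 170 + -15.696 - 58.958 = 95.35 kPa.

95.35


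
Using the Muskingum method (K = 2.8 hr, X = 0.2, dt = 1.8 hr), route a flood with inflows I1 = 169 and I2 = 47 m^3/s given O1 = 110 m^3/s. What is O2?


Muskingum coefficients:
denom = 2*K*(1-X) + dt = 2*2.8*(1-0.2) + 1.8 = 6.28.
C0 = (dt - 2*K*X)/denom = (1.8 - 2*2.8*0.2)/6.28 = 0.1083.
C1 = (dt + 2*K*X)/denom = (1.8 + 2*2.8*0.2)/6.28 = 0.465.
C2 = (2*K*(1-X) - dt)/denom = 0.4268.
O2 = C0*I2 + C1*I1 + C2*O1
   = 0.1083*47 + 0.465*169 + 0.4268*110
   = 130.61 m^3/s.

130.61


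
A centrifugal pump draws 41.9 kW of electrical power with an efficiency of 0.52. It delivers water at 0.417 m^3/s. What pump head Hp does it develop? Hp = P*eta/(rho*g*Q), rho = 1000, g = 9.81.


Pump head formula: Hp = P * eta / (rho * g * Q).
Numerator: P * eta = 41.9 * 1000 * 0.52 = 21788.0 W.
Denominator: rho * g * Q = 1000 * 9.81 * 0.417 = 4090.77.
Hp = 21788.0 / 4090.77 = 5.33 m.

5.33


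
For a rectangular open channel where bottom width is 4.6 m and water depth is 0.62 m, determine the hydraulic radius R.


For a rectangular section:
Flow area A = b * y = 4.6 * 0.62 = 2.85 m^2.
Wetted perimeter P = b + 2y = 4.6 + 2*0.62 = 5.84 m.
Hydraulic radius R = A/P = 2.85 / 5.84 = 0.4884 m.

0.4884


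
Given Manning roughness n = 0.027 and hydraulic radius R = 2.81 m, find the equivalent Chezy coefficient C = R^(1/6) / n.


The Chezy coefficient relates to Manning's n through C = R^(1/6) / n.
R^(1/6) = 2.81^(1/6) = 1.187912.
C = 1.187912 / 0.027 = 44.0 m^(1/2)/s.

44.0


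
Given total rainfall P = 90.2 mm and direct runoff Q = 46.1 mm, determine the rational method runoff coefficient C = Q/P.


The runoff coefficient C = runoff depth / rainfall depth.
C = 46.1 / 90.2
  = 0.5111.

0.5111


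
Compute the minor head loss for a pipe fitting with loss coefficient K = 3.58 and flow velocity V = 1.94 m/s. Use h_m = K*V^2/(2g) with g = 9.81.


Minor loss formula: h_m = K * V^2/(2g).
V^2 = 1.94^2 = 3.7636.
V^2/(2g) = 3.7636 / 19.62 = 0.1918 m.
h_m = 3.58 * 0.1918 = 0.6867 m.

0.6867


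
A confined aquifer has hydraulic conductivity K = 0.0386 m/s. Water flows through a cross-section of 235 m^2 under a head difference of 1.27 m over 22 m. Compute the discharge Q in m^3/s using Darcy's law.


Darcy's law: Q = K * A * i, where i = dh/L.
Hydraulic gradient i = 1.27 / 22 = 0.057727.
Q = 0.0386 * 235 * 0.057727
  = 0.5236 m^3/s.

0.5236


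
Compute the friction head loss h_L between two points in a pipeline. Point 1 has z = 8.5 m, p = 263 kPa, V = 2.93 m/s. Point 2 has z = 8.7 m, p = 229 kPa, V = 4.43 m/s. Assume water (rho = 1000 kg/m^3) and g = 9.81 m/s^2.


Total head at each section: H = z + p/(rho*g) + V^2/(2g).
H1 = 8.5 + 263*1000/(1000*9.81) + 2.93^2/(2*9.81)
   = 8.5 + 26.809 + 0.4376
   = 35.747 m.
H2 = 8.7 + 229*1000/(1000*9.81) + 4.43^2/(2*9.81)
   = 8.7 + 23.344 + 1.0002
   = 33.044 m.
h_L = H1 - H2 = 35.747 - 33.044 = 2.703 m.

2.703


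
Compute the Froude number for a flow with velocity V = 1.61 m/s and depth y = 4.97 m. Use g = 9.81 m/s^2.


The Froude number is defined as Fr = V / sqrt(g*y).
g*y = 9.81 * 4.97 = 48.7557.
sqrt(g*y) = sqrt(48.7557) = 6.9825.
Fr = 1.61 / 6.9825 = 0.2306.

0.2306


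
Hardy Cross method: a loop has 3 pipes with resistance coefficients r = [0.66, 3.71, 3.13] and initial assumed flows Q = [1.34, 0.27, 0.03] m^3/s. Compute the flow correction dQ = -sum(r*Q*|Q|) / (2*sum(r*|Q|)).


Numerator terms (r*Q*|Q|): 0.66*1.34*|1.34| = 1.1851; 3.71*0.27*|0.27| = 0.2705; 3.13*0.03*|0.03| = 0.0028.
Sum of numerator = 1.4584.
Denominator terms (r*|Q|): 0.66*|1.34| = 0.8844; 3.71*|0.27| = 1.0017; 3.13*|0.03| = 0.0939.
2 * sum of denominator = 2 * 1.98 = 3.96.
dQ = -1.4584 / 3.96 = -0.3683 m^3/s.

-0.3683


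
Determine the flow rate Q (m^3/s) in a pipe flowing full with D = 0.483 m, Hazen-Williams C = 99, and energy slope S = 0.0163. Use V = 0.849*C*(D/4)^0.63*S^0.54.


For a full circular pipe, R = D/4 = 0.483/4 = 0.1207 m.
V = 0.849 * 99 * 0.1207^0.63 * 0.0163^0.54
  = 0.849 * 99 * 0.263991 * 0.108288
  = 2.4028 m/s.
Pipe area A = pi*D^2/4 = pi*0.483^2/4 = 0.1832 m^2.
Q = A * V = 0.1832 * 2.4028 = 0.4402 m^3/s.

0.4402


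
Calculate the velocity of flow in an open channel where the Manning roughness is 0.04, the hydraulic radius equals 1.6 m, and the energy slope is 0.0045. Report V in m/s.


Manning's equation gives V = (1/n) * R^(2/3) * S^(1/2).
First, compute R^(2/3) = 1.6^(2/3) = 1.368.
Next, S^(1/2) = 0.0045^(1/2) = 0.067082.
Then 1/n = 1/0.04 = 25.0.
V = 25.0 * 1.368 * 0.067082 = 2.2942 m/s.

2.2942


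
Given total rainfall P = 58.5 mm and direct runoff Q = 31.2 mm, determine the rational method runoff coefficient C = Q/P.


The runoff coefficient C = runoff depth / rainfall depth.
C = 31.2 / 58.5
  = 0.5333.

0.5333


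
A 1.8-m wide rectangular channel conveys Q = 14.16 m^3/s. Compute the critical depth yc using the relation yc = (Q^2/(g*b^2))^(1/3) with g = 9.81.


Using yc = (Q^2 / (g * b^2))^(1/3):
Q^2 = 14.16^2 = 200.51.
g * b^2 = 9.81 * 1.8^2 = 9.81 * 3.24 = 31.78.
Q^2 / (g*b^2) = 200.51 / 31.78 = 6.3093.
yc = 6.3093^(1/3) = 1.8477 m.

1.8477


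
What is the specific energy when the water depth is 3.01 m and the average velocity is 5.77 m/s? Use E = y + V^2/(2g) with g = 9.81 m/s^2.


Specific energy E = y + V^2/(2g).
Velocity head = V^2/(2g) = 5.77^2 / (2*9.81) = 33.2929 / 19.62 = 1.6969 m.
E = 3.01 + 1.6969 = 4.7069 m.

4.7069


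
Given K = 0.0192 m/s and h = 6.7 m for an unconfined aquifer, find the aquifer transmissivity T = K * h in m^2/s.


Transmissivity is defined as T = K * h.
T = 0.0192 * 6.7
  = 0.1286 m^2/s.

0.1286


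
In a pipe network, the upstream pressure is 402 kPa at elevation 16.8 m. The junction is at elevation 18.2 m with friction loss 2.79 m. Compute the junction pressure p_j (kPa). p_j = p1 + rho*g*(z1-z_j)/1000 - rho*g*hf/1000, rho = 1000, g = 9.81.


Junction pressure: p_j = p1 + rho*g*(z1 - z_j)/1000 - rho*g*hf/1000.
Elevation term = 1000*9.81*(16.8 - 18.2)/1000 = -13.734 kPa.
Friction term = 1000*9.81*2.79/1000 = 27.37 kPa.
p_j = 402 + -13.734 - 27.37 = 360.9 kPa.

360.9


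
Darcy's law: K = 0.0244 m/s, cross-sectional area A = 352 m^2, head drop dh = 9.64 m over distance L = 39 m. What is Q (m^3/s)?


Darcy's law: Q = K * A * i, where i = dh/L.
Hydraulic gradient i = 9.64 / 39 = 0.247179.
Q = 0.0244 * 352 * 0.247179
  = 2.123 m^3/s.

2.123


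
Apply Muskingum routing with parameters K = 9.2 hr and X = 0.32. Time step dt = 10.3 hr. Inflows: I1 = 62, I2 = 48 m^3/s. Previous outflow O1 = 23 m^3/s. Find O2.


Muskingum coefficients:
denom = 2*K*(1-X) + dt = 2*9.2*(1-0.32) + 10.3 = 22.812.
C0 = (dt - 2*K*X)/denom = (10.3 - 2*9.2*0.32)/22.812 = 0.1934.
C1 = (dt + 2*K*X)/denom = (10.3 + 2*9.2*0.32)/22.812 = 0.7096.
C2 = (2*K*(1-X) - dt)/denom = 0.097.
O2 = C0*I2 + C1*I1 + C2*O1
   = 0.1934*48 + 0.7096*62 + 0.097*23
   = 55.51 m^3/s.

55.51


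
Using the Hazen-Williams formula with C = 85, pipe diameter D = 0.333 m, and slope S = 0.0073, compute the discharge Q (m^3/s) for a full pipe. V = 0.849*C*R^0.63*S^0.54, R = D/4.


For a full circular pipe, R = D/4 = 0.333/4 = 0.0833 m.
V = 0.849 * 85 * 0.0833^0.63 * 0.0073^0.54
  = 0.849 * 85 * 0.208854 * 0.070177
  = 1.0577 m/s.
Pipe area A = pi*D^2/4 = pi*0.333^2/4 = 0.0871 m^2.
Q = A * V = 0.0871 * 1.0577 = 0.0921 m^3/s.

0.0921


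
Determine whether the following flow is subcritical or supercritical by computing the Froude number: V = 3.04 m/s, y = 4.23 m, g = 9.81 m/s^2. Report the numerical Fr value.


The Froude number is defined as Fr = V / sqrt(g*y).
g*y = 9.81 * 4.23 = 41.4963.
sqrt(g*y) = sqrt(41.4963) = 6.4418.
Fr = 3.04 / 6.4418 = 0.4719.
Since Fr < 1, the flow is subcritical.

0.4719


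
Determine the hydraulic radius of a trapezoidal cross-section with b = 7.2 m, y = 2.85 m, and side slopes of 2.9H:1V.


For a trapezoidal section with side slope z:
A = (b + z*y)*y = (7.2 + 2.9*2.85)*2.85 = 44.075 m^2.
P = b + 2*y*sqrt(1 + z^2) = 7.2 + 2*2.85*sqrt(1 + 2.9^2) = 24.685 m.
R = A/P = 44.075 / 24.685 = 1.7855 m.

1.7855


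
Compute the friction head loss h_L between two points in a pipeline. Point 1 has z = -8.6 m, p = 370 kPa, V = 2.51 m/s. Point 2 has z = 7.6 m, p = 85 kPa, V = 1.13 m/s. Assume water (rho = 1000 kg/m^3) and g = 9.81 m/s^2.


Total head at each section: H = z + p/(rho*g) + V^2/(2g).
H1 = -8.6 + 370*1000/(1000*9.81) + 2.51^2/(2*9.81)
   = -8.6 + 37.717 + 0.3211
   = 29.438 m.
H2 = 7.6 + 85*1000/(1000*9.81) + 1.13^2/(2*9.81)
   = 7.6 + 8.665 + 0.0651
   = 16.33 m.
h_L = H1 - H2 = 29.438 - 16.33 = 13.108 m.

13.108


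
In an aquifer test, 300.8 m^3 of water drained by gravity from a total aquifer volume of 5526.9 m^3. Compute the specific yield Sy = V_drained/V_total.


Specific yield Sy = Volume drained / Total volume.
Sy = 300.8 / 5526.9
   = 0.0544.

0.0544


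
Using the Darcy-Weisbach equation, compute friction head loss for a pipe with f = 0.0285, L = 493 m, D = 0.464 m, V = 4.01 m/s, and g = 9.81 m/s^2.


Darcy-Weisbach equation: h_f = f * (L/D) * V^2/(2g).
f * L/D = 0.0285 * 493/0.464 = 30.2812.
V^2/(2g) = 4.01^2 / (2*9.81) = 16.0801 / 19.62 = 0.8196 m.
h_f = 30.2812 * 0.8196 = 24.818 m.

24.818


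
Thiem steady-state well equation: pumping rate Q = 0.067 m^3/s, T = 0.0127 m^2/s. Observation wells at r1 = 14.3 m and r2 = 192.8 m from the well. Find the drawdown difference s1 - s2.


Thiem equation: s1 - s2 = Q/(2*pi*T) * ln(r2/r1).
ln(r2/r1) = ln(192.8/14.3) = 2.6014.
Q/(2*pi*T) = 0.067 / (2*pi*0.0127) = 0.067 / 0.0798 = 0.8396.
s1 - s2 = 0.8396 * 2.6014 = 2.1842 m.

2.1842


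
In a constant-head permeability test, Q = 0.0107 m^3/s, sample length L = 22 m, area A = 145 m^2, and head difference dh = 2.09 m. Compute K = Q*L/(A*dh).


From K = Q*L / (A*dh):
Numerator: Q*L = 0.0107 * 22 = 0.2354.
Denominator: A*dh = 145 * 2.09 = 303.05.
K = 0.2354 / 303.05 = 0.000777 m/s.

0.000777


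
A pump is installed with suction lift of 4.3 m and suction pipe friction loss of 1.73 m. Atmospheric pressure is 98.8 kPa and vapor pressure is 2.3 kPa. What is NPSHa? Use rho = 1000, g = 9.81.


NPSHa = p_atm/(rho*g) - z_s - hf_s - p_vap/(rho*g).
p_atm/(rho*g) = 98.8*1000 / (1000*9.81) = 10.071 m.
p_vap/(rho*g) = 2.3*1000 / (1000*9.81) = 0.234 m.
NPSHa = 10.071 - 4.3 - 1.73 - 0.234
      = 3.81 m.

3.81


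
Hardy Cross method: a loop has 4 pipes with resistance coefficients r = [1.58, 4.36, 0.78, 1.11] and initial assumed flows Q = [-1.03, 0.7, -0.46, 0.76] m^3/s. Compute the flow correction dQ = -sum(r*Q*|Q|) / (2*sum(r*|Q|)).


Numerator terms (r*Q*|Q|): 1.58*-1.03*|-1.03| = -1.6762; 4.36*0.7*|0.7| = 2.1364; 0.78*-0.46*|-0.46| = -0.165; 1.11*0.76*|0.76| = 0.6411.
Sum of numerator = 0.9363.
Denominator terms (r*|Q|): 1.58*|-1.03| = 1.6274; 4.36*|0.7| = 3.052; 0.78*|-0.46| = 0.3588; 1.11*|0.76| = 0.8436.
2 * sum of denominator = 2 * 5.8818 = 11.7636.
dQ = -0.9363 / 11.7636 = -0.0796 m^3/s.

-0.0796


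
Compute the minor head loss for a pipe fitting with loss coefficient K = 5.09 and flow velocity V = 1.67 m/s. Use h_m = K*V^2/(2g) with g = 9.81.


Minor loss formula: h_m = K * V^2/(2g).
V^2 = 1.67^2 = 2.7889.
V^2/(2g) = 2.7889 / 19.62 = 0.1421 m.
h_m = 5.09 * 0.1421 = 0.7235 m.

0.7235


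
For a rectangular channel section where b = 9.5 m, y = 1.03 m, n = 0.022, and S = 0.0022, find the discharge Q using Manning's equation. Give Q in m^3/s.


For a rectangular channel, the cross-sectional area A = b * y = 9.5 * 1.03 = 9.79 m^2.
The wetted perimeter P = b + 2y = 9.5 + 2*1.03 = 11.56 m.
Hydraulic radius R = A/P = 9.79/11.56 = 0.8465 m.
Velocity V = (1/n)*R^(2/3)*S^(1/2) = (1/0.022)*0.8465^(2/3)*0.0022^(1/2) = 1.9078 m/s.
Discharge Q = A * V = 9.79 * 1.9078 = 18.667 m^3/s.

18.667


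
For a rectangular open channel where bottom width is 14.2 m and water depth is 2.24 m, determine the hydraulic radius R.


For a rectangular section:
Flow area A = b * y = 14.2 * 2.24 = 31.81 m^2.
Wetted perimeter P = b + 2y = 14.2 + 2*2.24 = 18.68 m.
Hydraulic radius R = A/P = 31.81 / 18.68 = 1.7028 m.

1.7028


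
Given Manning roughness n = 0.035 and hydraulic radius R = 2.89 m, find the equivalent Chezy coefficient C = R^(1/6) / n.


The Chezy coefficient relates to Manning's n through C = R^(1/6) / n.
R^(1/6) = 2.89^(1/6) = 1.193483.
C = 1.193483 / 0.035 = 34.1 m^(1/2)/s.

34.1


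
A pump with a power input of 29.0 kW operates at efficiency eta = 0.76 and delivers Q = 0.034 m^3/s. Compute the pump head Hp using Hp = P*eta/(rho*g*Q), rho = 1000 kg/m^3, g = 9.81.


Pump head formula: Hp = P * eta / (rho * g * Q).
Numerator: P * eta = 29.0 * 1000 * 0.76 = 22040.0 W.
Denominator: rho * g * Q = 1000 * 9.81 * 0.034 = 333.54.
Hp = 22040.0 / 333.54 = 66.08 m.

66.08


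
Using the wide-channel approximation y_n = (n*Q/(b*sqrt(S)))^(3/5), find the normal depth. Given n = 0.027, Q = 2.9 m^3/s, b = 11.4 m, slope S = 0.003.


We use the wide-channel approximation y_n = (n*Q/(b*sqrt(S)))^(3/5).
sqrt(S) = sqrt(0.003) = 0.054772.
Numerator: n*Q = 0.027 * 2.9 = 0.0783.
Denominator: b*sqrt(S) = 11.4 * 0.054772 = 0.624401.
arg = 0.1254.
y_n = 0.1254^(3/5) = 0.2877 m.

0.2877


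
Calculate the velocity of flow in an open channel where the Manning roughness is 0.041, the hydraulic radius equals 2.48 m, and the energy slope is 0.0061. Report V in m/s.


Manning's equation gives V = (1/n) * R^(2/3) * S^(1/2).
First, compute R^(2/3) = 2.48^(2/3) = 1.8322.
Next, S^(1/2) = 0.0061^(1/2) = 0.078102.
Then 1/n = 1/0.041 = 24.39.
V = 24.39 * 1.8322 * 0.078102 = 3.4902 m/s.

3.4902


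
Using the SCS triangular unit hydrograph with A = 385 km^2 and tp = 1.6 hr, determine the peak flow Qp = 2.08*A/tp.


SCS formula: Qp = 2.08 * A / tp.
Qp = 2.08 * 385 / 1.6
   = 800.8 / 1.6
   = 500.5 m^3/s per cm.

500.5


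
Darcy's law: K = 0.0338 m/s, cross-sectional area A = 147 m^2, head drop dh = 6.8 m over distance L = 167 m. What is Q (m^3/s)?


Darcy's law: Q = K * A * i, where i = dh/L.
Hydraulic gradient i = 6.8 / 167 = 0.040719.
Q = 0.0338 * 147 * 0.040719
  = 0.2023 m^3/s.

0.2023


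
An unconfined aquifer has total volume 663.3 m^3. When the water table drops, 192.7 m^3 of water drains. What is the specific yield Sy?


Specific yield Sy = Volume drained / Total volume.
Sy = 192.7 / 663.3
   = 0.2905.

0.2905


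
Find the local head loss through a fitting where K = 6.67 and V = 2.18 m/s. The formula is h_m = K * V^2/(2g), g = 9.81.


Minor loss formula: h_m = K * V^2/(2g).
V^2 = 2.18^2 = 4.7524.
V^2/(2g) = 4.7524 / 19.62 = 0.2422 m.
h_m = 6.67 * 0.2422 = 1.6156 m.

1.6156


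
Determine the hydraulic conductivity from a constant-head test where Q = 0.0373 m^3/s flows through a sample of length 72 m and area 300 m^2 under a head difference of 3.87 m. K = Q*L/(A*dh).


From K = Q*L / (A*dh):
Numerator: Q*L = 0.0373 * 72 = 2.6856.
Denominator: A*dh = 300 * 3.87 = 1161.0.
K = 2.6856 / 1161.0 = 0.002313 m/s.

0.002313


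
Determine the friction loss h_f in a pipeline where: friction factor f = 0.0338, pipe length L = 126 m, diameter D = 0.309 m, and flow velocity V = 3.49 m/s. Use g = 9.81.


Darcy-Weisbach equation: h_f = f * (L/D) * V^2/(2g).
f * L/D = 0.0338 * 126/0.309 = 13.7825.
V^2/(2g) = 3.49^2 / (2*9.81) = 12.1801 / 19.62 = 0.6208 m.
h_f = 13.7825 * 0.6208 = 8.556 m.

8.556


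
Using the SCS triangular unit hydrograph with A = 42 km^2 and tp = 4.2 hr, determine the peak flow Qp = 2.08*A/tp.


SCS formula: Qp = 2.08 * A / tp.
Qp = 2.08 * 42 / 4.2
   = 87.36 / 4.2
   = 20.8 m^3/s per cm.

20.8


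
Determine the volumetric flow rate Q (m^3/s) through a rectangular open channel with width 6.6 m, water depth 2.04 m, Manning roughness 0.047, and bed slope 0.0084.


For a rectangular channel, the cross-sectional area A = b * y = 6.6 * 2.04 = 13.46 m^2.
The wetted perimeter P = b + 2y = 6.6 + 2*2.04 = 10.68 m.
Hydraulic radius R = A/P = 13.46/10.68 = 1.2607 m.
Velocity V = (1/n)*R^(2/3)*S^(1/2) = (1/0.047)*1.2607^(2/3)*0.0084^(1/2) = 2.2757 m/s.
Discharge Q = A * V = 13.46 * 2.2757 = 30.64 m^3/s.

30.64


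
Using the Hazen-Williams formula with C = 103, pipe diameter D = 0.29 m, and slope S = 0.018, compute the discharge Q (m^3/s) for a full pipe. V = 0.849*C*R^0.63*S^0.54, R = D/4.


For a full circular pipe, R = D/4 = 0.29/4 = 0.0725 m.
V = 0.849 * 103 * 0.0725^0.63 * 0.018^0.54
  = 0.849 * 103 * 0.191431 * 0.114248
  = 1.9125 m/s.
Pipe area A = pi*D^2/4 = pi*0.29^2/4 = 0.0661 m^2.
Q = A * V = 0.0661 * 1.9125 = 0.1263 m^3/s.

0.1263


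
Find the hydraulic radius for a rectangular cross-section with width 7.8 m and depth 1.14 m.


For a rectangular section:
Flow area A = b * y = 7.8 * 1.14 = 8.89 m^2.
Wetted perimeter P = b + 2y = 7.8 + 2*1.14 = 10.08 m.
Hydraulic radius R = A/P = 8.89 / 10.08 = 0.8821 m.

0.8821


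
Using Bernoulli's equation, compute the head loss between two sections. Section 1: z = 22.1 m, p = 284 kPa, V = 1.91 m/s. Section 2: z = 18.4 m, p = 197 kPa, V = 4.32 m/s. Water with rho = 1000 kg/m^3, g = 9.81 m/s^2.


Total head at each section: H = z + p/(rho*g) + V^2/(2g).
H1 = 22.1 + 284*1000/(1000*9.81) + 1.91^2/(2*9.81)
   = 22.1 + 28.95 + 0.1859
   = 51.236 m.
H2 = 18.4 + 197*1000/(1000*9.81) + 4.32^2/(2*9.81)
   = 18.4 + 20.082 + 0.9512
   = 39.433 m.
h_L = H1 - H2 = 51.236 - 39.433 = 11.803 m.

11.803


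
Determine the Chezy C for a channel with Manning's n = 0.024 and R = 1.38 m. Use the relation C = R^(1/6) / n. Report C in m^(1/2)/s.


The Chezy coefficient relates to Manning's n through C = R^(1/6) / n.
R^(1/6) = 1.38^(1/6) = 1.055148.
C = 1.055148 / 0.024 = 43.96 m^(1/2)/s.

43.96


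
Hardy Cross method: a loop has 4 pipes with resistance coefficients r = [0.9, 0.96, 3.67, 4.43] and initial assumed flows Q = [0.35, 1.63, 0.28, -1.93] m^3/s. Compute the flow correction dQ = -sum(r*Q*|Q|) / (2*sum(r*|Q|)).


Numerator terms (r*Q*|Q|): 0.9*0.35*|0.35| = 0.1102; 0.96*1.63*|1.63| = 2.5506; 3.67*0.28*|0.28| = 0.2877; 4.43*-1.93*|-1.93| = -16.5013.
Sum of numerator = -13.5527.
Denominator terms (r*|Q|): 0.9*|0.35| = 0.315; 0.96*|1.63| = 1.5648; 3.67*|0.28| = 1.0276; 4.43*|-1.93| = 8.5499.
2 * sum of denominator = 2 * 11.4573 = 22.9146.
dQ = --13.5527 / 22.9146 = 0.5914 m^3/s.

0.5914


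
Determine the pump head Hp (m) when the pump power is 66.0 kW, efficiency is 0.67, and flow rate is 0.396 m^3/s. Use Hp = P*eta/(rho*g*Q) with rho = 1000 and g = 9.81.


Pump head formula: Hp = P * eta / (rho * g * Q).
Numerator: P * eta = 66.0 * 1000 * 0.67 = 44220.0 W.
Denominator: rho * g * Q = 1000 * 9.81 * 0.396 = 3884.76.
Hp = 44220.0 / 3884.76 = 11.38 m.

11.38


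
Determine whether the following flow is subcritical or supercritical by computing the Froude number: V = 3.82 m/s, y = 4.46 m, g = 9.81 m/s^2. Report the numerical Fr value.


The Froude number is defined as Fr = V / sqrt(g*y).
g*y = 9.81 * 4.46 = 43.7526.
sqrt(g*y) = sqrt(43.7526) = 6.6146.
Fr = 3.82 / 6.6146 = 0.5775.
Since Fr < 1, the flow is subcritical.

0.5775


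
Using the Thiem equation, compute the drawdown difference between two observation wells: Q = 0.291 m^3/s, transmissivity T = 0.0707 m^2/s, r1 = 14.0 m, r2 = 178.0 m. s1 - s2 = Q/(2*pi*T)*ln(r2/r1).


Thiem equation: s1 - s2 = Q/(2*pi*T) * ln(r2/r1).
ln(r2/r1) = ln(178.0/14.0) = 2.5427.
Q/(2*pi*T) = 0.291 / (2*pi*0.0707) = 0.291 / 0.4442 = 0.6551.
s1 - s2 = 0.6551 * 2.5427 = 1.6657 m.

1.6657


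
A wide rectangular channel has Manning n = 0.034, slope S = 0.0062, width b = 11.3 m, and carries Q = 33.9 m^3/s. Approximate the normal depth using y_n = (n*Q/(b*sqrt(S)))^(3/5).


We use the wide-channel approximation y_n = (n*Q/(b*sqrt(S)))^(3/5).
sqrt(S) = sqrt(0.0062) = 0.07874.
Numerator: n*Q = 0.034 * 33.9 = 1.1526.
Denominator: b*sqrt(S) = 11.3 * 0.07874 = 0.889762.
arg = 1.2954.
y_n = 1.2954^(3/5) = 1.168 m.

1.168


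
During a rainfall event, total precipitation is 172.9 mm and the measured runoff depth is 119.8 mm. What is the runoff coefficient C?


The runoff coefficient C = runoff depth / rainfall depth.
C = 119.8 / 172.9
  = 0.6929.

0.6929


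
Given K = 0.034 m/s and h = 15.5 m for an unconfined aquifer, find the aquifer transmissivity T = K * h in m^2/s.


Transmissivity is defined as T = K * h.
T = 0.034 * 15.5
  = 0.527 m^2/s.

0.527


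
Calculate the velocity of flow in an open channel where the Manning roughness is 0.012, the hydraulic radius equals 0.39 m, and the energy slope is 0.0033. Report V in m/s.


Manning's equation gives V = (1/n) * R^(2/3) * S^(1/2).
First, compute R^(2/3) = 0.39^(2/3) = 0.5338.
Next, S^(1/2) = 0.0033^(1/2) = 0.057446.
Then 1/n = 1/0.012 = 83.33.
V = 83.33 * 0.5338 * 0.057446 = 2.5554 m/s.

2.5554


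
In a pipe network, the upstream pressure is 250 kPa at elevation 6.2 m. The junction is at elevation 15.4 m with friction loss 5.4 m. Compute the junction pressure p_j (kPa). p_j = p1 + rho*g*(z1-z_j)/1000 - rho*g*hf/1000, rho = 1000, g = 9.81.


Junction pressure: p_j = p1 + rho*g*(z1 - z_j)/1000 - rho*g*hf/1000.
Elevation term = 1000*9.81*(6.2 - 15.4)/1000 = -90.252 kPa.
Friction term = 1000*9.81*5.4/1000 = 52.974 kPa.
p_j = 250 + -90.252 - 52.974 = 106.77 kPa.

106.77


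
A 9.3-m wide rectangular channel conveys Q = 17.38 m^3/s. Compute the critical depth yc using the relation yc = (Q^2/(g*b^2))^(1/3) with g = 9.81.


Using yc = (Q^2 / (g * b^2))^(1/3):
Q^2 = 17.38^2 = 302.06.
g * b^2 = 9.81 * 9.3^2 = 9.81 * 86.49 = 848.47.
Q^2 / (g*b^2) = 302.06 / 848.47 = 0.356.
yc = 0.356^(1/3) = 0.7087 m.

0.7087


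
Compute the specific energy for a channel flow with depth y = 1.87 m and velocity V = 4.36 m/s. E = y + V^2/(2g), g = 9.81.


Specific energy E = y + V^2/(2g).
Velocity head = V^2/(2g) = 4.36^2 / (2*9.81) = 19.0096 / 19.62 = 0.9689 m.
E = 1.87 + 0.9689 = 2.8389 m.

2.8389


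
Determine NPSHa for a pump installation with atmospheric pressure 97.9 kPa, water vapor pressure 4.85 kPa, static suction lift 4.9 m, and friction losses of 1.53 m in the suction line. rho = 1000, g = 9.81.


NPSHa = p_atm/(rho*g) - z_s - hf_s - p_vap/(rho*g).
p_atm/(rho*g) = 97.9*1000 / (1000*9.81) = 9.98 m.
p_vap/(rho*g) = 4.85*1000 / (1000*9.81) = 0.494 m.
NPSHa = 9.98 - 4.9 - 1.53 - 0.494
      = 3.06 m.

3.06


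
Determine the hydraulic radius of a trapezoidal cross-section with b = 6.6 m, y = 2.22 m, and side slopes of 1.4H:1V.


For a trapezoidal section with side slope z:
A = (b + z*y)*y = (6.6 + 1.4*2.22)*2.22 = 21.552 m^2.
P = b + 2*y*sqrt(1 + z^2) = 6.6 + 2*2.22*sqrt(1 + 1.4^2) = 14.239 m.
R = A/P = 21.552 / 14.239 = 1.5136 m.

1.5136


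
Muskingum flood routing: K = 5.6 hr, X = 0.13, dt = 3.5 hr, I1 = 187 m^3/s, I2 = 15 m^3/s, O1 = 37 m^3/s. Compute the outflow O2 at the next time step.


Muskingum coefficients:
denom = 2*K*(1-X) + dt = 2*5.6*(1-0.13) + 3.5 = 13.244.
C0 = (dt - 2*K*X)/denom = (3.5 - 2*5.6*0.13)/13.244 = 0.1543.
C1 = (dt + 2*K*X)/denom = (3.5 + 2*5.6*0.13)/13.244 = 0.3742.
C2 = (2*K*(1-X) - dt)/denom = 0.4715.
O2 = C0*I2 + C1*I1 + C2*O1
   = 0.1543*15 + 0.3742*187 + 0.4715*37
   = 89.74 m^3/s.

89.74


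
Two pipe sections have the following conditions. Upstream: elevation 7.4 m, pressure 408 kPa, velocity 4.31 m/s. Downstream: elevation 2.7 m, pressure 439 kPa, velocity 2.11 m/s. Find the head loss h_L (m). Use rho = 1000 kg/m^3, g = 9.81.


Total head at each section: H = z + p/(rho*g) + V^2/(2g).
H1 = 7.4 + 408*1000/(1000*9.81) + 4.31^2/(2*9.81)
   = 7.4 + 41.59 + 0.9468
   = 49.937 m.
H2 = 2.7 + 439*1000/(1000*9.81) + 2.11^2/(2*9.81)
   = 2.7 + 44.75 + 0.2269
   = 47.677 m.
h_L = H1 - H2 = 49.937 - 47.677 = 2.26 m.

2.26
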